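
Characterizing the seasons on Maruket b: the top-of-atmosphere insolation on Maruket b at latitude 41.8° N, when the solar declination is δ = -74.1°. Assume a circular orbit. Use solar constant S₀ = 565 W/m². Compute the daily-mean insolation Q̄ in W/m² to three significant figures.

cos H₀ = −tan(+41.8°) tan(-74.100°) = 3.1388 ≥ 1 ⇒ polar night, H₀ = 0 and Q̄ = 0.

Q̄ ≈ 0.00 W/m²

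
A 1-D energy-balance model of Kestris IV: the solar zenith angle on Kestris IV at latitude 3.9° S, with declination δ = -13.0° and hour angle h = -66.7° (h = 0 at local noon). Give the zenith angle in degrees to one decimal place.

cos θ_z = sin φ sin δ + cos φ cos δ cos h = 0.015300 + 0.384515 = 0.399815.
θ_z = arccos(0.399815) = 66.4°.

θ_z = 66.4°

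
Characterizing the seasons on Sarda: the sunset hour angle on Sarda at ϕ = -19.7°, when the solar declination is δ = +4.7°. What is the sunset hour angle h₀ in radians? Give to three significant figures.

cos h₀ = −tan ϕ · tan δ = −tan(-19.7°) × tan(+4.700°) = 0.0294, so h₀ = 1.5414 rad = 88.31°.

h₀ = 1.54 rad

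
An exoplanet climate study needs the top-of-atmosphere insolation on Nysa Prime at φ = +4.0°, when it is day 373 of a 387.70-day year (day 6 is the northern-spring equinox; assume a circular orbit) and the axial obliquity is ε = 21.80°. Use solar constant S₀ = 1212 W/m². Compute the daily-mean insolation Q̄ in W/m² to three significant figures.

Solar longitude: λ_s = 360° × (373 − 6)/387.70 = 340.779°.
sin δ = sin 21.80° × sin 340.779° = -0.12226, so δ = -7.023°.
cos H₀ = −tan(+4.0°) tan(-7.023°) = 0.0086, H₀ = 1.5622 rad.
Bracket: H₀ sin φ sin δ + cos φ cos δ sin H₀ = 1.5622×0.06976×-0.12226 + 0.99756×0.99250×0.99996 = -0.013324 + 0.990039 = 0.976715.
Q̄ = (S₀/π) × [bracket] = (1212/π) × 0.976715 = 376.8 W/m².

Q̄ ≈ 377 W/m²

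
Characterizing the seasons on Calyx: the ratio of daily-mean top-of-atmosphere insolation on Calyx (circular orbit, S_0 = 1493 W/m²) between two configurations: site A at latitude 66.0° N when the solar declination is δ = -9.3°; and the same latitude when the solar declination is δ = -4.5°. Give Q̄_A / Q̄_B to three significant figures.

Q̄_A / Q̄_B ≈ 0.658

— Configuration A (ϕ=+66.0°):
cos h₀ = −tan(+66.0°) tan(-9.300°) = 0.3678, h₀ = 1.1942 rad.
Bracket: h₀ sin ϕ sin δ + cos ϕ cos δ sin h₀ = 1.1942×0.91355×-0.16160 + 0.40674×0.98686×0.92990 = -0.176299 + 0.373258 = 0.196959.
Q̄ = (S_0/π) × [bracket] = (1493/π) × 0.196959 = 93.602 W/m².
— Configuration B (ϕ=+66.0°):
cos h₀ = −tan(+66.0°) tan(-4.500°) = 0.1768, h₀ = 1.3931 rad.
Bracket: h₀ sin ϕ sin δ + cos ϕ cos δ sin h₀ = 1.3931×0.91355×-0.07846 + 0.40674×0.99692×0.98425 = -0.099853 + 0.399101 = 0.299248.
Q̄ = (S_0/π) × [bracket] = (1493/π) × 0.299248 = 142.21 W/m².
Ratio Q̄_A / Q̄_B = 93.602 / 142.21 = 0.6582.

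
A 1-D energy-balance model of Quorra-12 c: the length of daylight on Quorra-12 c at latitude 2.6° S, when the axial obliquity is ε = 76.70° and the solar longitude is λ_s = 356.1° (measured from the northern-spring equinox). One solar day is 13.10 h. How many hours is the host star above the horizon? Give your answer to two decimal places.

Solar declination: sin δ = sin ε · sin λ_s = sin 76.70° × sin 356.1° = -0.06619, so δ = -3.795°.
cos H₀ = −tan φ · tan δ = −tan(-2.6°) × tan(-3.795°) = -0.0030, so H₀ = 1.5738 rad = 90.17°.
Daylight = 2H₀/(2π) × 13.10 h = (1.5738/π) × 13.10 = 6.56 h.

6.56 h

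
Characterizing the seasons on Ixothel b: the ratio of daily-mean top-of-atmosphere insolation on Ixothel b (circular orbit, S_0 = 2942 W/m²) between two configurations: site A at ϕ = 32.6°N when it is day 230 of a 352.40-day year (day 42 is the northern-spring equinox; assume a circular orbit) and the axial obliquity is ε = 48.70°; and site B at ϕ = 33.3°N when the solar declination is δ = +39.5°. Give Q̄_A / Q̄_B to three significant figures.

— Configuration A (ϕ=+32.6°):
Solar longitude: L_s = 360° × (230 − 42)/352.40 = 192.054°.
sin δ = sin 48.70° × sin 192.054° = -0.15690, so δ = -9.027°.
cos h₀ = −tan(+32.6°) tan(-9.027°) = 0.1016, h₀ = 1.4690 rad.
Bracket: h₀ sin ϕ sin δ + cos ϕ cos δ sin h₀ = 1.4690×0.53877×-0.15690 + 0.84245×0.98762×0.99483 = -0.124179 + 0.827719 = 0.703540.
Q̄ = (S_0/π) × [bracket] = (2942/π) × 0.703540 = 658.84 W/m².
— Configuration B (ϕ=+33.3°):
cos h₀ = −tan(+33.3°) tan(+39.500°) = -0.5415, h₀ = 2.1430 rad.
Bracket: h₀ sin ϕ sin δ + cos ϕ cos δ sin h₀ = 2.1430×0.54902×0.63608 + 0.83581×0.77162×0.84071 = 0.748380 + 0.542197 = 1.290577.
Q̄ = (S_0/π) × [bracket] = (2942/π) × 1.290577 = 1208.6 W/m².
Ratio Q̄_A / Q̄_B = 658.84 / 1208.6 = 0.5451.

Q̄_A / Q̄_B ≈ 0.545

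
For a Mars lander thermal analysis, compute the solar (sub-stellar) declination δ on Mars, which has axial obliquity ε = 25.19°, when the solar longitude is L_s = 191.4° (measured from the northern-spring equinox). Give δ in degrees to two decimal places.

sin δ = sin ε · sin L_s = sin 25.19° × sin 191.4° = -0.084127.
δ = arcsin(-0.084127) = -4.83°.

δ = -4.83°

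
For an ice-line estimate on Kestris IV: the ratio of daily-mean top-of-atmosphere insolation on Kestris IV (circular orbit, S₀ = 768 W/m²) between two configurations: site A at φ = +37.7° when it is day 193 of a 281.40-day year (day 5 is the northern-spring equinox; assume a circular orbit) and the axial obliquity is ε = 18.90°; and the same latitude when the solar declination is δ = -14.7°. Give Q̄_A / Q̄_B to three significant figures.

— Configuration A (φ=+37.7°):
Solar longitude: λ_s = 360° × (193 − 5)/281.40 = 240.512°.
sin δ = sin 18.90° × sin 240.512° = -0.28196, so δ = -16.377°.
cos H₀ = −tan(+37.7°) tan(-16.377°) = 0.2271, H₀ = 1.3417 rad.
Bracket: H₀ sin φ sin δ + cos φ cos δ sin H₀ = 1.3417×0.61153×-0.28196 + 0.79122×0.95943×0.97386 = -0.231345 + 0.739277 = 0.507932.
Q̄ = (S₀/π) × [bracket] = (768/π) × 0.507932 = 124.17 W/m².
— Configuration B (φ=+37.7°):
cos H₀ = −tan(+37.7°) tan(-14.700°) = 0.2028, H₀ = 1.3666 rad.
Bracket: H₀ sin φ sin δ + cos φ cos δ sin H₀ = 1.3666×0.61153×-0.25376 + 0.79122×0.96727×0.97923 = -0.212072 + 0.749428 = 0.537356.
Q̄ = (S₀/π) × [bracket] = (768/π) × 0.537356 = 131.36 W/m².
Ratio Q̄_A / Q̄_B = 124.17 / 131.36 = 0.9453.

Q̄_A / Q̄_B ≈ 0.945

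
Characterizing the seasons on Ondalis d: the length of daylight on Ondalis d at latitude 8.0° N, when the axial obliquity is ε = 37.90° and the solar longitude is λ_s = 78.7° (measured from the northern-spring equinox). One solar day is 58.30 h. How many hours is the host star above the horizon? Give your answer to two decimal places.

31.12 h

Solar declination: sin δ = sin ε · sin λ_s = sin 37.90° × sin 78.7° = 0.60238, so δ = +37.040°.
cos H₀ = −tan φ · tan δ = −tan(+8.0°) × tan(+37.040°) = -0.1061, so H₀ = 1.6771 rad = 96.09°.
Daylight = 2H₀/(2π) × 58.30 h = (1.6771/π) × 58.30 = 31.12 h.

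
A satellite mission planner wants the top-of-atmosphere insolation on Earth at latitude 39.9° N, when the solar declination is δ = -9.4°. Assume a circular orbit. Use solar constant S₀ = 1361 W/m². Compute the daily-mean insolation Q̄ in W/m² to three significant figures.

cos H₀ = −tan(+39.9°) tan(-9.400°) = 0.1384, H₀ = 1.4319 rad.
Bracket: H₀ sin φ sin δ + cos φ cos δ sin H₀ = 1.4319×0.64145×-0.16333 + 0.76717×0.98657×0.99037 = -0.150017 + 0.749578 = 0.599561.
Q̄ = (S₀/π) × [bracket] = (1361/π) × 0.599561 = 259.7 W/m².

Q̄ ≈ 260 W/m²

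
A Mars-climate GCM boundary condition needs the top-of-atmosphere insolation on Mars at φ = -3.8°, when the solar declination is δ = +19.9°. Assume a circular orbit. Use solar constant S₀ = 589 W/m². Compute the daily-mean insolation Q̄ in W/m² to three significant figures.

cos H₀ = −tan(-3.8°) tan(+19.900°) = 0.0240, H₀ = 1.5468 rad.
Bracket: H₀ sin φ sin δ + cos φ cos δ sin H₀ = 1.5468×-0.06627×0.34038 + 0.99780×0.94029×0.99971 = -0.034891 + 0.937949 = 0.903058.
Q̄ = (S₀/π) × [bracket] = (589/π) × 0.903058 = 169.3 W/m².

Q̄ ≈ 169 W/m²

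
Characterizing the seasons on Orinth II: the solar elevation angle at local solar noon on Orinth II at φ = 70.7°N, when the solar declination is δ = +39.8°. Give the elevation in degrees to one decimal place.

59.1°

At local noon the hour angle is zero, so the zenith angle equals |φ − δ| = |+70.7° − (+39.800°)| = 30.900°.
Elevation = 90° − 30.900° = 59.1°.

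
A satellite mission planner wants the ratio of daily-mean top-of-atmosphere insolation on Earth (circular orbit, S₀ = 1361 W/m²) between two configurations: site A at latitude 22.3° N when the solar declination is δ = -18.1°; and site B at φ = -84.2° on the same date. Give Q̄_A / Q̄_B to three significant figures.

— Configuration A (φ=+22.3°):
cos H₀ = −tan(+22.3°) tan(-18.100°) = 0.1341, H₀ = 1.4363 rad.
Bracket: H₀ sin φ sin δ + cos φ cos δ sin H₀ = 1.4363×0.37946×-0.31068 + 0.92521×0.95052×0.99097 = -0.169326 + 0.871489 = 0.702163.
Q̄ = (S₀/π) × [bracket] = (1361/π) × 0.702163 = 304.19 W/m².
— Configuration B (φ=-84.2°):
cos H₀ = −tan(-84.2°) tan(-18.100°) = -3.2178 ≤ −1 ⇒ polar day, H₀ = π.
Bracket: H₀ sin φ sin δ + cos φ cos δ sin H₀ = 3.1416×-0.99488×-0.31068 + 0.10106×0.95052×0.00000 = 0.971035 + 0.000000 = 0.971035.
Q̄ = (S₀/π) × [bracket] = (1361/π) × 0.971035 = 420.67 W/m².
Ratio Q̄_A / Q̄_B = 304.19 / 420.67 = 0.7231.

Q̄_A / Q̄_B ≈ 0.723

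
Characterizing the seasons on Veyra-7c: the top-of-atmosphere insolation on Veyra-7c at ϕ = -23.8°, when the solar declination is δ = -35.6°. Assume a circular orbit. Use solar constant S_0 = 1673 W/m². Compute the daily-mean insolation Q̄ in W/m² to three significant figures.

cos h₀ = −tan(-23.8°) tan(-35.600°) = -0.3158, h₀ = 1.8921 rad.
Bracket: h₀ sin ϕ sin δ + cos ϕ cos δ sin h₀ = 1.8921×-0.40355×-0.58212 + 0.91496×0.81310×0.94884 = 0.444482 + 0.705893 = 1.150375.
Q̄ = (S_0/π) × [bracket] = (1673/π) × 1.150375 = 612.6 W/m².

Q̄ ≈ 613 W/m²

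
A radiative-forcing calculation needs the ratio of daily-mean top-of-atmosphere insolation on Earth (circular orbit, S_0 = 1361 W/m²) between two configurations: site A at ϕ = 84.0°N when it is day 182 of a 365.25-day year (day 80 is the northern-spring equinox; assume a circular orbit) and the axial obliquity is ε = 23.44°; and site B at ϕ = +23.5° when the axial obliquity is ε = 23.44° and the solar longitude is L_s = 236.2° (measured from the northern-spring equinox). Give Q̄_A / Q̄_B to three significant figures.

— Configuration A (ϕ=+84.0°):
Solar longitude: L_s = 360° × (182 − 80)/365.25 = 100.534°.
sin δ = sin 23.44° × sin 100.534° = 0.39108, so δ = +23.022°.
cos h₀ = −tan(+84.0°) tan(+23.022°) = -4.0429 ≤ −1 ⇒ polar day, h₀ = π.
Bracket: h₀ sin ϕ sin δ + cos ϕ cos δ sin h₀ = 3.1416×0.99452×0.39108 + 0.10453×0.92035×0.00000 = 1.221884 + 0.000000 = 1.221884.
Q̄ = (S_0/π) × [bracket] = (1361/π) × 1.221884 = 529.34 W/m².
— Configuration B (ϕ=+23.5°):
Solar declination: sin δ = sin ε · sin L_s = sin 23.44° × sin 236.2° = -0.33056, so δ = -19.303°.
cos h₀ = −tan(+23.5°) tan(-19.303°) = 0.1523, h₀ = 1.4179 rad.
Bracket: h₀ sin ϕ sin δ + cos ϕ cos δ sin h₀ = 1.4179×0.39875×-0.33056 + 0.91706×0.94379×0.98834 = -0.186895 + 0.855420 = 0.668525.
Q̄ = (S_0/π) × [bracket] = (1361/π) × 0.668525 = 289.62 W/m².
Ratio Q̄_A / Q̄_B = 529.34 / 289.62 = 1.828.

Q̄_A / Q̄_B ≈ 1.83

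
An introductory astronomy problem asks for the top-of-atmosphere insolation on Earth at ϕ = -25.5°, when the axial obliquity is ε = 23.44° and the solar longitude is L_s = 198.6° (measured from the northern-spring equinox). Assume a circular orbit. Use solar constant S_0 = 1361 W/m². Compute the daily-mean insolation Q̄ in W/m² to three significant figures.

Q̄ ≈ 426 W/m²

Solar declination: sin δ = sin ε · sin L_s = sin 23.44° × sin 198.6° = -0.12688, so δ = -7.289°.
cos h₀ = −tan(-25.5°) tan(-7.289°) = -0.0610, h₀ = 1.6318 rad.
Bracket: h₀ sin ϕ sin δ + cos ϕ cos δ sin h₀ = 1.6318×-0.43051×-0.12688 + 0.90259×0.99192×0.99814 = 0.089134 + 0.893632 = 0.982766.
Q̄ = (S_0/π) × [bracket] = (1361/π) × 0.982766 = 425.8 W/m².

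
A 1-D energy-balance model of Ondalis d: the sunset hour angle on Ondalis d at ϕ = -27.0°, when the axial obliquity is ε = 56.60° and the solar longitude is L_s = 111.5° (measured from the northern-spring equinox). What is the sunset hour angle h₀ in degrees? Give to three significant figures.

Solar declination: sin δ = sin ε · sin L_s = sin 56.60° × sin 111.5° = 0.77676, so δ = +50.965°.
cos h₀ = −tan ϕ · tan δ = −tan(-27.0°) × tan(+50.965°) = 0.6284, so h₀ = 0.8913 rad = 51.07°.

h₀ = 51.1°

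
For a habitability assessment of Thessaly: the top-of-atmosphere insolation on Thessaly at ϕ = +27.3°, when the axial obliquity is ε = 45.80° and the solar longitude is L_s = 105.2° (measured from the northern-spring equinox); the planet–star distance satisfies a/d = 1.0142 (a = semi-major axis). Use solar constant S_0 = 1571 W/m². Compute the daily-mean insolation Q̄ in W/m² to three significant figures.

Q̄ ≈ 628 W/m²

Solar declination: sin δ = sin ε · sin L_s = sin 45.80° × sin 105.2° = 0.69183, so δ = +43.775°.
cos h₀ = −tan(+27.3°) tan(+43.775°) = -0.4945, h₀ = 2.0881 rad.
Bracket: h₀ sin ϕ sin δ + cos ϕ cos δ sin h₀ = 2.0881×0.45865×0.69183 + 0.88862×0.72206×0.86916 = 0.662570 + 0.557685 = 1.220255.
Inverse-square distance factor (a/d)² = 1.0142² = 1.028602.
Q̄ = (S_0/π) × 1.028602 × [bracket] = (1571/π) × 1.028602 × 1.220255 = 627.7 W/m².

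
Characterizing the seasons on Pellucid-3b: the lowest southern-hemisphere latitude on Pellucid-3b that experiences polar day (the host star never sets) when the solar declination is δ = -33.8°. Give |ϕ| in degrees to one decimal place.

Polar day requires cos h₀ = −tan ϕ tan δ ≤ −1, i.e. tan ϕ tan δ ≥ 1.
The boundary is |tan ϕ| · |tan δ| = 1, so |ϕ| = 90° − |δ| = 90° − 33.8° = 56.2° in the southern hemisphere.

|ϕ| = 56.2°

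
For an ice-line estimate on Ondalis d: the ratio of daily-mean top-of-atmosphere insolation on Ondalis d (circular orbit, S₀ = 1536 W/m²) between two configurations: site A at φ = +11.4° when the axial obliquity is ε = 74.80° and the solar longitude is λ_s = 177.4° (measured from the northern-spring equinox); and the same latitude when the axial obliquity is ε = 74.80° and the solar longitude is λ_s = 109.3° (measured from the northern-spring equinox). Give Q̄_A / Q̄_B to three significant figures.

Q̄_A / Q̄_B ≈ 1.36

— Configuration A (φ=+11.4°):
Solar declination: sin δ = sin ε · sin λ_s = sin 74.80° × sin 177.4° = 0.04378, so δ = +2.509°.
cos H₀ = −tan(+11.4°) tan(+2.509°) = -0.0088, H₀ = 1.5796 rad.
Bracket: H₀ sin φ sin δ + cos φ cos δ sin H₀ = 1.5796×0.19766×0.04378 + 0.98027×0.99904×0.99996 = 0.013669 + 0.979290 = 0.992959.
Q̄ = (S₀/π) × [bracket] = (1536/π) × 0.992959 = 485.48 W/m².
— Configuration B (φ=+11.4°):
Solar declination: sin δ = sin ε · sin λ_s = sin 74.80° × sin 109.3° = 0.91078, so δ = +65.614°.
cos H₀ = −tan(+11.4°) tan(+65.614°) = -0.4448, H₀ = 2.0317 rad.
Bracket: H₀ sin φ sin δ + cos φ cos δ sin H₀ = 2.0317×0.19766×0.91078 + 0.98027×0.41288×0.89564 = 0.365756 + 0.362496 = 0.728252.
Q̄ = (S₀/π) × [bracket] = (1536/π) × 0.728252 = 356.06 W/m².
Ratio Q̄_A / Q̄_B = 485.48 / 356.06 = 1.363.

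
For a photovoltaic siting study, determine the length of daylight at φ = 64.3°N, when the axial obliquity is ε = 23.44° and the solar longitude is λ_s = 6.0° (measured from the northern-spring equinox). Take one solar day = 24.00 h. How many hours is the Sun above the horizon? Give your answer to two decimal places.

Solar declination: sin δ = sin ε · sin λ_s = sin 23.44° × sin 6.0° = 0.04158, so δ = +2.383°.
cos H₀ = −tan φ · tan δ = −tan(+64.3°) × tan(+2.383°) = -0.0865, so H₀ = 1.6574 rad = 94.96°.
Daylight = 2H₀/(2π) × 24.00 h = (1.6574/π) × 24.00 = 12.66 h.

12.66 h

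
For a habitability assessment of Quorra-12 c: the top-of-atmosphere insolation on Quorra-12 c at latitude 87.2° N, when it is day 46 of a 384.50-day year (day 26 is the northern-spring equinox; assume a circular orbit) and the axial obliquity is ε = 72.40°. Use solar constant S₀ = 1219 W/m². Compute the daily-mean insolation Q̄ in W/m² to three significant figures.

Solar longitude: λ_s = 360° × (46 − 26)/384.50 = 18.726°.
sin δ = sin 72.40° × sin 18.726° = 0.30601, so δ = +17.819°.
cos H₀ = −tan(+87.2°) tan(+17.819°) = -6.5721 ≤ −1 ⇒ polar day, H₀ = π.
Bracket: H₀ sin φ sin δ + cos φ cos δ sin H₀ = 3.1416×0.99881×0.30601 + 0.04885×0.95203×0.00000 = 0.960217 + 0.000000 = 0.960217.
Q̄ = (S₀/π) × [bracket] = (1219/π) × 0.960217 = 372.6 W/m².

Q̄ ≈ 373 W/m²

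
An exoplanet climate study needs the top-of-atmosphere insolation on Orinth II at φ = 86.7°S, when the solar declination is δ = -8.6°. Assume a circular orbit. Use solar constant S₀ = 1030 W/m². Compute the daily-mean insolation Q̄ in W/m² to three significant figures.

Q̄ ≈ 154 W/m²

cos H₀ = −tan(-86.7°) tan(-8.600°) = -2.6229 ≤ −1 ⇒ polar day, H₀ = π.
Bracket: H₀ sin φ sin δ + cos φ cos δ sin H₀ = 3.1416×-0.99834×-0.14954 + 0.05756×0.98876×0.00000 = 0.469015 + 0.000000 = 0.469015.
Q̄ = (S₀/π) × [bracket] = (1030/π) × 0.469015 = 153.8 W/m².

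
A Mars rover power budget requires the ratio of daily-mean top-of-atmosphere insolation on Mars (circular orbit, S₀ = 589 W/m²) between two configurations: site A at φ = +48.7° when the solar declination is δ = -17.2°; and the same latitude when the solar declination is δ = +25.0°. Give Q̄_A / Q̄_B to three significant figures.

— Configuration A (φ=+48.7°):
cos H₀ = −tan(+48.7°) tan(-17.200°) = 0.3524, H₀ = 1.2107 rad.
Bracket: H₀ sin φ sin δ + cos φ cos δ sin H₀ = 1.2107×0.75126×-0.29571 + 0.66000×0.95528×0.93587 = -0.268963 + 0.590052 = 0.321089.
Q̄ = (S₀/π) × [bracket] = (589/π) × 0.321089 = 60.199 W/m².
— Configuration B (φ=+48.7°):
cos H₀ = −tan(+48.7°) tan(+25.000°) = -0.5308, H₀ = 2.1303 rad.
Bracket: H₀ sin φ sin δ + cos φ cos δ sin H₀ = 2.1303×0.75126×0.42262 + 0.66000×0.90631×0.84751 = 0.676365 + 0.506950 = 1.183315.
Q̄ = (S₀/π) × [bracket] = (589/π) × 1.183315 = 221.85 W/m².
Ratio Q̄_A / Q̄_B = 60.199 / 221.85 = 0.2714.

Q̄_A / Q̄_B ≈ 0.271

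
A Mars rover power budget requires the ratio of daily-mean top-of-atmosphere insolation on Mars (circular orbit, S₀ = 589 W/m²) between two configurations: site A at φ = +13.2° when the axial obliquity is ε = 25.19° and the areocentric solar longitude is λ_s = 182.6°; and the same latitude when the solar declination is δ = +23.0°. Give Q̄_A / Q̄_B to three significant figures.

Q̄_A / Q̄_B ≈ 0.929

— Configuration A (φ=+13.2°):
sin δ = sin 25.19° × sin 182.6° = -0.01931, so δ = -1.106°.
cos H₀ = −tan(+13.2°) tan(-1.106°) = 0.0045, H₀ = 1.5663 rad.
Bracket: H₀ sin φ sin δ + cos φ cos δ sin H₀ = 1.5663×0.22835×-0.01931 + 0.97358×0.99981×0.99999 = -0.006907 + 0.973385 = 0.966478.
Q̄ = (S₀/π) × [bracket] = (589/π) × 0.966478 = 181.20 W/m².
— Configuration B (φ=+13.2°):
cos H₀ = −tan(+13.2°) tan(+23.000°) = -0.0996, H₀ = 1.6705 rad.
Bracket: H₀ sin φ sin δ + cos φ cos δ sin H₀ = 1.6705×0.22835×0.39073 + 0.97358×0.92050×0.99503 = 0.149047 + 0.891726 = 1.040773.
Q̄ = (S₀/π) × [bracket] = (589/π) × 1.040773 = 195.13 W/m².
Ratio Q̄_A / Q̄_B = 181.20 / 195.13 = 0.9286.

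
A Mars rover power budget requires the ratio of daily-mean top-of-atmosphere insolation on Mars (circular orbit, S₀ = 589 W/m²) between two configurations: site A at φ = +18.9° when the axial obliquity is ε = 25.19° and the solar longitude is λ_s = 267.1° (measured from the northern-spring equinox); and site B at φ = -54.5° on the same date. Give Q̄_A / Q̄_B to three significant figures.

— Configuration A (φ=+18.9°):
Solar declination: sin δ = sin ε · sin λ_s = sin 25.19° × sin 267.1° = -0.42508, so δ = -25.155°.
cos H₀ = −tan(+18.9°) tan(-25.155°) = 0.1608, H₀ = 1.4093 rad.
Bracket: H₀ sin φ sin δ + cos φ cos δ sin H₀ = 1.4093×0.32392×-0.42508 + 0.94609×0.90516×0.98699 = -0.194049 + 0.845222 = 0.651173.
Q̄ = (S₀/π) × [bracket] = (589/π) × 0.651173 = 122.08 W/m².
— Configuration B (φ=-54.5°):
cos H₀ = −tan(-54.5°) tan(-25.155°) = -0.6584, H₀ = 2.2895 rad.
Bracket: H₀ sin φ sin δ + cos φ cos δ sin H₀ = 2.2895×-0.81412×-0.42508 + 0.58070×0.90516×0.75269 = 0.792318 + 0.395634 = 1.187952.
Q̄ = (S₀/π) × [bracket] = (589/π) × 1.187952 = 222.72 W/m².
Ratio Q̄_A / Q̄_B = 122.08 / 222.72 = 0.5481.

Q̄_A / Q̄_B ≈ 0.548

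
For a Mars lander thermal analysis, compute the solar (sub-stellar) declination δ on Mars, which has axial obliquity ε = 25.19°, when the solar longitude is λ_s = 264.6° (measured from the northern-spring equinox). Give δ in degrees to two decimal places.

sin δ = sin ε · sin λ_s = sin 25.19° × sin 264.6° = -0.423732.
δ = arcsin(-0.423732) = -25.07°.

δ = -25.07°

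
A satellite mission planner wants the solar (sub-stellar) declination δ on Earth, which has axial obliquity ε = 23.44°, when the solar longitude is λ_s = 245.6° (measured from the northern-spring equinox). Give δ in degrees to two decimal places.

sin δ = sin ε · sin λ_s = sin 23.44° × sin 245.6° = -0.362259.
δ = arcsin(-0.362259) = -21.24°.

δ = -21.24°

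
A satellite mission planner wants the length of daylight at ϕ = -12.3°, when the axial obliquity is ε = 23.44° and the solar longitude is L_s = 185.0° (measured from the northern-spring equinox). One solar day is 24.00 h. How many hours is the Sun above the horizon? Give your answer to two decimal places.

Solar declination: sin δ = sin ε · sin L_s = sin 23.44° × sin 185.0° = -0.03467, so δ = -1.987°.
cos h₀ = −tan ϕ · tan δ = −tan(-12.3°) × tan(-1.987°) = -0.0076, so h₀ = 1.5784 rad = 90.43°.
Daylight = 2h₀/(2π) × 24.00 h = (1.5784/π) × 24.00 = 12.06 h.

12.06 h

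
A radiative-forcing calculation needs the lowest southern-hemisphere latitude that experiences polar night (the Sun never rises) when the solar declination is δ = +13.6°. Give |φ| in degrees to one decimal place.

Polar night requires cos H₀ = −tan φ tan δ ≥ 1, i.e. tan φ tan δ ≤ −1.
The boundary is |tan φ| · |tan δ| = 1, so |φ| = 90° − |δ| = 90° − 13.6° = 76.4° in the southern hemisphere.

|φ| = 76.4°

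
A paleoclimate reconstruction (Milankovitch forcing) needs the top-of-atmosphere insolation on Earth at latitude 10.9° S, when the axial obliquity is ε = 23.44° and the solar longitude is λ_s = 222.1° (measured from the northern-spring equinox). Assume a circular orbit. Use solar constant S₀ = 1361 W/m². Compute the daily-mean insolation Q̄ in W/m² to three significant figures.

Q̄ ≈ 445 W/m²

Solar declination: sin δ = sin ε · sin λ_s = sin 23.44° × sin 222.1° = -0.26669, so δ = -15.467°.
cos H₀ = −tan(-10.9°) tan(-15.467°) = -0.0533, H₀ = 1.6241 rad.
Bracket: H₀ sin φ sin δ + cos φ cos δ sin H₀ = 1.6241×-0.18910×-0.26669 + 0.98196×0.96378×0.99858 = 0.081905 + 0.945050 = 1.026955.
Q̄ = (S₀/π) × [bracket] = (1361/π) × 1.026955 = 444.9 W/m².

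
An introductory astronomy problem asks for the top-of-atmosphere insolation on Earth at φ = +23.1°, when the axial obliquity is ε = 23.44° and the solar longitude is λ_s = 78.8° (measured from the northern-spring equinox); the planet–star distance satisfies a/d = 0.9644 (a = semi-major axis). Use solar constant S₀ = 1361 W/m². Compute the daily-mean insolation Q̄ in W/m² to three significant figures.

Solar declination: sin δ = sin ε · sin λ_s = sin 23.44° × sin 78.8° = 0.39021, so δ = +22.968°.
cos H₀ = −tan(+23.1°) tan(+22.968°) = -0.1808, H₀ = 1.7526 rad.
Bracket: H₀ sin φ sin δ + cos φ cos δ sin H₀ = 1.7526×0.39234×0.39021 + 0.91982×0.92072×0.98353 = 0.268314 + 0.832948 = 1.101262.
Inverse-square distance factor (a/d)² = 0.9644² = 0.930067.
Q̄ = (S₀/π) × 0.930067 × [bracket] = (1361/π) × 0.930067 × 1.101262 = 443.7 W/m².

Q̄ ≈ 444 W/m²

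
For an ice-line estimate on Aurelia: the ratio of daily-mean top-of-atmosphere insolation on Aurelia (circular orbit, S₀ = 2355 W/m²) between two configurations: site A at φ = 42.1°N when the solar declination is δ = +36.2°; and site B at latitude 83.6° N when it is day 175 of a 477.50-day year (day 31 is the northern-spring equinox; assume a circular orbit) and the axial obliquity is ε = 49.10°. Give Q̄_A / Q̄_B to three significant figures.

— Configuration A (φ=+42.1°):
cos H₀ = −tan(+42.1°) tan(+36.200°) = -0.6613, H₀ = 2.2934 rad.
Bracket: H₀ sin φ sin δ + cos φ cos δ sin H₀ = 2.2934×0.67043×0.59061 + 0.74198×0.80696×0.75011 = 0.908101 + 0.449127 = 1.357228.
Q̄ = (S₀/π) × [bracket] = (2355/π) × 1.357228 = 1017.4 W/m².
— Configuration B (φ=+83.6°):
Solar longitude: λ_s = 360° × (175 − 31)/477.50 = 108.565°.
sin δ = sin 49.10° × sin 108.565° = 0.71652, so δ = +45.768°.
cos H₀ = −tan(+83.6°) tan(+45.768°) = -9.1574 ≤ −1 ⇒ polar day, H₀ = π.
Bracket: H₀ sin φ sin δ + cos φ cos δ sin H₀ = 3.1416×0.99377×0.71652 + 0.11147×0.69757×0.00000 = 2.236995 + 0.000000 = 2.236995.
Q̄ = (S₀/π) × [bracket] = (2355/π) × 2.236995 = 1676.9 W/m².
Ratio Q̄_A / Q̄_B = 1017.4 / 1676.9 = 0.6067.

Q̄_A / Q̄_B ≈ 0.607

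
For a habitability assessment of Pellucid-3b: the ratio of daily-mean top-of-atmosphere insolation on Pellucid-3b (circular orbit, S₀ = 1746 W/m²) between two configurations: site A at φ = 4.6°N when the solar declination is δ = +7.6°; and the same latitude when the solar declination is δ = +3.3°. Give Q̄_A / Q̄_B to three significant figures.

Q̄_A / Q̄_B ≈ 1.00

— Configuration A (φ=+4.6°):
cos H₀ = −tan(+4.6°) tan(+7.600°) = -0.0107, H₀ = 1.5815 rad.
Bracket: H₀ sin φ sin δ + cos φ cos δ sin H₀ = 1.5815×0.08020×0.13226 + 0.99678×0.99122×0.99994 = 0.016775 + 0.987969 = 1.004744.
Q̄ = (S₀/π) × [bracket] = (1746/π) × 1.004744 = 558.41 W/m².
— Configuration B (φ=+4.6°):
cos H₀ = −tan(+4.6°) tan(+3.300°) = -0.0046, H₀ = 1.5754 rad.
Bracket: H₀ sin φ sin δ + cos φ cos δ sin H₀ = 1.5754×0.08020×0.05756 + 0.99678×0.99834×0.99999 = 0.007273 + 0.995115 = 1.002388.
Q̄ = (S₀/π) × [bracket] = (1746/π) × 1.002388 = 557.10 W/m².
Ratio Q̄_A / Q̄_B = 558.41 / 557.10 = 1.002.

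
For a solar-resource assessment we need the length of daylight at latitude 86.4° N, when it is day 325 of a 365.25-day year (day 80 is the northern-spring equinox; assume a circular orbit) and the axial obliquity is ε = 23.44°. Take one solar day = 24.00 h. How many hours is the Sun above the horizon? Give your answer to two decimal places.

Solar longitude: λ_s = 360° × (325 − 80)/365.25 = 241.478°.
sin δ = sin 23.44° × sin 241.478° = -0.34951, so δ = -20.457°.
cos H₀ = −tan φ · tan δ = 5.9293 ≥ 1, so the Sun never rises (polar night) and H₀ = 0.
Daylight = 2H₀/(2π) × 24.00 h = (0.0000/π) × 24.00 = 0.00 h.

0.00 h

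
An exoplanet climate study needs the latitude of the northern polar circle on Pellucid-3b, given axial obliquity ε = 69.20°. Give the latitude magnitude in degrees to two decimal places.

20.80°

The polar circle is the lowest latitude that experiences at least one full rotation of continuous daylight at the northern-summer solstice; it lies at |φ| = 90° − ε = 90° − 69.20° = 20.80°.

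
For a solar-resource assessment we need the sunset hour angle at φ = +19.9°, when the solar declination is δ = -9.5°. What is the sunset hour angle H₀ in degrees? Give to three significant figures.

H₀ = 86.5°

cos H₀ = −tan φ · tan δ = −tan(+19.9°) × tan(-9.500°) = 0.0606, so H₀ = 1.5102 rad = 86.53°.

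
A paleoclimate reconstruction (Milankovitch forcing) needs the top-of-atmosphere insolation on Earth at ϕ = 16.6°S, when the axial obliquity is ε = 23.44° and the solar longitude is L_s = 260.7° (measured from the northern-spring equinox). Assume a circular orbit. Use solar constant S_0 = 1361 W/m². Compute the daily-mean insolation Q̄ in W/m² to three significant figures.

Solar declination: sin δ = sin ε · sin L_s = sin 23.44° × sin 260.7° = -0.39256, so δ = -23.114°.
cos h₀ = −tan(-16.6°) tan(-23.114°) = -0.1272, h₀ = 1.6984 rad.
Bracket: h₀ sin ϕ sin δ + cos ϕ cos δ sin h₀ = 1.6984×-0.28569×-0.39256 + 0.95832×0.91973×0.99187 = 0.190476 + 0.874230 = 1.064706.
Q̄ = (S_0/π) × [bracket] = (1361/π) × 1.064706 = 461.3 W/m².

Q̄ ≈ 461 W/m²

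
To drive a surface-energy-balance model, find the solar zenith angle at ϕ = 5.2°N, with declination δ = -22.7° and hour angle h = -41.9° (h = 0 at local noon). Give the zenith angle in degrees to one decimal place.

cos θ_z = sin ϕ sin δ + cos ϕ cos δ cos h = -0.034976 + 0.683830 = 0.648854.
θ_z = arccos(0.648854) = 49.5°.

θ_z = 49.5°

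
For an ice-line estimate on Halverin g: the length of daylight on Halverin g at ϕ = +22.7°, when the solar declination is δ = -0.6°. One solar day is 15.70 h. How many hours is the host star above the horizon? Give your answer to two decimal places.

cos h₀ = −tan ϕ · tan δ = −tan(+22.7°) × tan(-0.600°) = 0.0044, so h₀ = 1.5664 rad = 89.75°.
Daylight = 2h₀/(2π) × 15.70 h = (1.5664/π) × 15.70 = 7.83 h.

7.83 h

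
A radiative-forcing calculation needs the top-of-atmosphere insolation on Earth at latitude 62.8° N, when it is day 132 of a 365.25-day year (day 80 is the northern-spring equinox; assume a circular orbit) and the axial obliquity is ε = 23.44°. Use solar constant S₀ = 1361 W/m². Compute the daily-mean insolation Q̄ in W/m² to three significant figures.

Q̄ ≈ 415 W/m²

Solar longitude: λ_s = 360° × (132 − 80)/365.25 = 51.253°.
sin δ = sin 23.44° × sin 51.253° = 0.31024, so δ = +18.074°.
cos H₀ = −tan(+62.8°) tan(+18.074°) = -0.6350, H₀ = 2.2588 rad.
Bracket: H₀ sin φ sin δ + cos φ cos δ sin H₀ = 2.2588×0.88942×0.31024 + 0.45710×0.95066×0.77252 = 0.623279 + 0.335696 = 0.958975.
Q̄ = (S₀/π) × [bracket] = (1361/π) × 0.958975 = 415.4 W/m².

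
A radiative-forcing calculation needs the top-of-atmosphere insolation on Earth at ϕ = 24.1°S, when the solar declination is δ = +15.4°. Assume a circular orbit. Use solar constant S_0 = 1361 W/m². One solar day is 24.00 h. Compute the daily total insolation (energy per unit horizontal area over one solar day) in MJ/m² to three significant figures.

26.8 MJ/m²

cos h₀ = −tan(-24.1°) tan(+15.400°) = 0.1232, h₀ = 1.4473 rad.
Bracket: h₀ sin ϕ sin δ + cos ϕ cos δ sin h₀ = 1.4473×-0.40833×0.26556 + 0.91283×0.96410×0.99238 = -0.156940 + 0.873353 = 0.716413.
Q̄ = (S_0/π) × [bracket] = (1361/π) × 0.716413 = 310.36 W/m².
Daily total = Q̄ × 24.00 h × 3600 s/h = 310.36 × 24.00 × 3600 / 10⁶ = 26.82 MJ/m².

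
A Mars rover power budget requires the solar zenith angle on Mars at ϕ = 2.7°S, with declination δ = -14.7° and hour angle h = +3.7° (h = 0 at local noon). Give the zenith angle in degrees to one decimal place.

cos θ_z = sin ϕ sin δ + cos ϕ cos δ cos h = 0.011954 + 0.964180 = 0.976134.
θ_z = arccos(0.976134) = 12.5°.

θ_z = 12.5°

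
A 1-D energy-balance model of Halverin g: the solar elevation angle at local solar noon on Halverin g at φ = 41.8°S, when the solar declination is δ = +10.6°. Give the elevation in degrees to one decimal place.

At local noon the hour angle is zero, so the zenith angle equals |φ − δ| = |-41.8° − (+10.600°)| = 52.400°.
Elevation = 90° − 52.400° = 37.6°.

37.6°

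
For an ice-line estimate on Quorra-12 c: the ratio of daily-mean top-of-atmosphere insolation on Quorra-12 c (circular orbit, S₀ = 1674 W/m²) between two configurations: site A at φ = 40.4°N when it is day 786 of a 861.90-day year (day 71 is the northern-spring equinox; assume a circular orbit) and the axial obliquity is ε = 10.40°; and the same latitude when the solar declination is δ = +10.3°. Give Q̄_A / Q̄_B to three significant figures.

— Configuration A (φ=+40.4°):
Solar longitude: λ_s = 360° × (786 − 71)/861.90 = 298.643°.
sin δ = sin 10.40° × sin 298.643° = -0.15843, so δ = -9.116°.
cos H₀ = −tan(+40.4°) tan(-9.116°) = 0.1366, H₀ = 1.4338 rad.
Bracket: H₀ sin φ sin δ + cos φ cos δ sin H₀ = 1.4338×0.64812×-0.15843 + 0.76154×0.98737×0.99063 = -0.147225 + 0.744876 = 0.597651.
Q̄ = (S₀/π) × [bracket] = (1674/π) × 0.597651 = 318.46 W/m².
— Configuration B (φ=+40.4°):
cos H₀ = −tan(+40.4°) tan(+10.300°) = -0.1547, H₀ = 1.7261 rad.
Bracket: H₀ sin φ sin δ + cos φ cos δ sin H₀ = 1.7261×0.64812×0.17880 + 0.76154×0.98389×0.98797 = 0.200027 + 0.740258 = 0.940285.
Q̄ = (S₀/π) × [bracket] = (1674/π) × 0.940285 = 501.03 W/m².
Ratio Q̄_A / Q̄_B = 318.46 / 501.03 = 0.6356.

Q̄_A / Q̄_B ≈ 0.636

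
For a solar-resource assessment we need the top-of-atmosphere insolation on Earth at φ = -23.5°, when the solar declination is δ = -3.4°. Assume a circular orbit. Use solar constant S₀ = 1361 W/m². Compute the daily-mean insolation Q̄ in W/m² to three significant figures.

Q̄ ≈ 413 W/m²

cos H₀ = −tan(-23.5°) tan(-3.400°) = -0.0258, H₀ = 1.5966 rad.
Bracket: H₀ sin φ sin δ + cos φ cos δ sin H₀ = 1.5966×-0.39875×-0.05931 + 0.91706×0.99824×0.99967 = 0.037759 + 0.915144 = 0.952903.
Q̄ = (S₀/π) × [bracket] = (1361/π) × 0.952903 = 412.8 W/m².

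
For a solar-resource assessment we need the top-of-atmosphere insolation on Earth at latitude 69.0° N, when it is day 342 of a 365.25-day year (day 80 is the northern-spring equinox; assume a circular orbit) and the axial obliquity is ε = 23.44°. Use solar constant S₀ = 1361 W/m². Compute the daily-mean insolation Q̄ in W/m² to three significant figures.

Q̄ ≈ 0.00 W/m²

Solar longitude: λ_s = 360° × (342 − 80)/365.25 = 258.234°.
sin δ = sin 23.44° × sin 258.234° = -0.38943, so δ = -22.919°.
cos H₀ = −tan(+69.0°) tan(-22.919°) = 1.1015 ≥ 1 ⇒ polar night, H₀ = 0 and Q̄ = 0.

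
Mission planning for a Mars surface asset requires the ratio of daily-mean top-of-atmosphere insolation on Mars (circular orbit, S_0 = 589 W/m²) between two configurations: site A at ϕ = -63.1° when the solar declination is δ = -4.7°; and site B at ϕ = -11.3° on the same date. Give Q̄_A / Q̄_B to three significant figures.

— Configuration A (ϕ=-63.1°):
cos h₀ = −tan(-63.1°) tan(-4.700°) = -0.1621, h₀ = 1.7336 rad.
Bracket: h₀ sin ϕ sin δ + cos ϕ cos δ sin h₀ = 1.7336×-0.89180×-0.08194 + 0.45243×0.99664×0.98678 = 0.126681 + 0.444949 = 0.571630.
Q̄ = (S_0/π) × [bracket] = (589/π) × 0.571630 = 107.17 W/m².
— Configuration B (ϕ=-11.3°):
cos h₀ = −tan(-11.3°) tan(-4.700°) = -0.0164, h₀ = 1.5872 rad.
Bracket: h₀ sin ϕ sin δ + cos ϕ cos δ sin h₀ = 1.5872×-0.19595×-0.08194 + 0.98061×0.99664×0.99987 = 0.025484 + 0.977188 = 1.002672.
Q̄ = (S_0/π) × [bracket] = (589/π) × 1.002672 = 187.99 W/m².
Ratio Q̄_A / Q̄_B = 107.17 / 187.99 = 0.5701.

Q̄_A / Q̄_B ≈ 0.570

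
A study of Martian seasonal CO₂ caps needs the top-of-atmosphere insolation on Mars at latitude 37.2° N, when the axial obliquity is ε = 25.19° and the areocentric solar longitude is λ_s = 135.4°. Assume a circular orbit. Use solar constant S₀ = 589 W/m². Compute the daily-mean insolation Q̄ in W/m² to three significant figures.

Q̄ ≈ 200 W/m²

sin δ = sin 25.19° × sin 135.4° = 0.29885, so δ = +17.389°.
cos H₀ = −tan(+37.2°) tan(+17.389°) = -0.2377, H₀ = 1.8108 rad.
Bracket: H₀ sin φ sin δ + cos φ cos δ sin H₀ = 1.8108×0.60460×0.29885 + 0.79653×0.95430×0.97134 = 0.327184 + 0.738343 = 1.065527.
Q̄ = (S₀/π) × [bracket] = (589/π) × 1.065527 = 199.8 W/m².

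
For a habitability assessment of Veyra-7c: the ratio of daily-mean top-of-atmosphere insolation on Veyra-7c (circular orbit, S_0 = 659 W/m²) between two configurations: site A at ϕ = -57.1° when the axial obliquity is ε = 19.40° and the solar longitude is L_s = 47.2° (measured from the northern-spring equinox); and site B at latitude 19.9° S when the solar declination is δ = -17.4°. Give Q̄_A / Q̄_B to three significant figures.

Q̄_A / Q̄_B ≈ 0.231

— Configuration A (ϕ=-57.1°):
Solar declination: sin δ = sin ε · sin L_s = sin 19.40° × sin 47.2° = 0.24372, so δ = +14.106°.
cos h₀ = −tan(-57.1°) tan(+14.106°) = 0.3884, h₀ = 1.1719 rad.
Bracket: h₀ sin ϕ sin δ + cos ϕ cos δ sin h₀ = 1.1719×-0.83962×0.24372 + 0.54317×0.96985×0.92147 = -0.239808 + 0.485424 = 0.245616.
Q̄ = (S_0/π) × [bracket] = (659/π) × 0.245616 = 51.522 W/m².
— Configuration B (ϕ=-19.9°):
cos h₀ = −tan(-19.9°) tan(-17.400°) = -0.1134, h₀ = 1.6845 rad.
Bracket: h₀ sin ϕ sin δ + cos ϕ cos δ sin h₀ = 1.6845×-0.34038×-0.29904 + 0.94029×0.95424×0.99354 = 0.171461 + 0.891466 = 1.062927.
Q̄ = (S_0/π) × [bracket] = (659/π) × 1.062927 = 222.97 W/m².
Ratio Q̄_A / Q̄_B = 51.522 / 222.97 = 0.2311.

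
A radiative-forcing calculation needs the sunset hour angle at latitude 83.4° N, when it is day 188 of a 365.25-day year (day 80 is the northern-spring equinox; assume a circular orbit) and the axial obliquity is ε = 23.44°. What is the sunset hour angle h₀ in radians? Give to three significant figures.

h₀ = 3.14 rad

Solar longitude: L_s = 360° × (188 − 80)/365.25 = 106.448°.
sin δ = sin 23.44° × sin 106.448° = 0.38151, so δ = +22.427°.
Sunrise equation: cos h₀ = −tan ϕ · tan δ = -3.5671 ≤ −1, so the Sun never sets (polar day) and h₀ = π.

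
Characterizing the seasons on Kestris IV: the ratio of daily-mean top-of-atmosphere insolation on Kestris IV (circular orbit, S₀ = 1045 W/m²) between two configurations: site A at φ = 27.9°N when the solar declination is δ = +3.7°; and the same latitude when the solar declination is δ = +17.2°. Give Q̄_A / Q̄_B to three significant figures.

Q̄_A / Q̄_B ≈ 0.867

— Configuration A (φ=+27.9°):
cos H₀ = −tan(+27.9°) tan(+3.700°) = -0.0342, H₀ = 1.6050 rad.
Bracket: H₀ sin φ sin δ + cos φ cos δ sin H₀ = 1.6050×0.46793×0.06453 + 0.88377×0.99792×0.99941 = 0.048464 + 0.881411 = 0.929875.
Q̄ = (S₀/π) × [bracket] = (1045/π) × 0.929875 = 309.31 W/m².
— Configuration B (φ=+27.9°):
cos H₀ = −tan(+27.9°) tan(+17.200°) = -0.1639, H₀ = 1.7354 rad.
Bracket: H₀ sin φ sin δ + cos φ cos δ sin H₀ = 1.7354×0.46793×0.29571 + 0.88377×0.95528×0.98648 = 0.240130 + 0.832834 = 1.072964.
Q̄ = (S₀/π) × [bracket] = (1045/π) × 1.072964 = 356.90 W/m².
Ratio Q̄_A / Q̄_B = 309.31 / 356.90 = 0.8667.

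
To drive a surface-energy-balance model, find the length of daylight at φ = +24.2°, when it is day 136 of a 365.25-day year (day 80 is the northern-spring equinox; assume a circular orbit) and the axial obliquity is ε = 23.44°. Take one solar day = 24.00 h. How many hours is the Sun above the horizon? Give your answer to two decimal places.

Solar longitude: λ_s = 360° × (136 − 80)/365.25 = 55.195°.
sin δ = sin 23.44° × sin 55.195° = 0.32662, so δ = +19.064°.
cos H₀ = −tan φ · tan δ = −tan(+24.2°) × tan(+19.064°) = -0.1553, so H₀ = 1.7267 rad = 98.93°.
Daylight = 2H₀/(2π) × 24.00 h = (1.7267/π) × 24.00 = 13.19 h.

13.19 h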